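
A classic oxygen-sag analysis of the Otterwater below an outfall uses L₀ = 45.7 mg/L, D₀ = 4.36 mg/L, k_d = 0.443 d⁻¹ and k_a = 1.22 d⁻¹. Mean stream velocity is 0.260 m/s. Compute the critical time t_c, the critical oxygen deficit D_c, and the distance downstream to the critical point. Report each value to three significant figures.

At the critical point dD/dt = 0, so k_d L₀ e^(−k_d t) = k_a D. Substituting D(t) from the Streeter–Phelps equation and solving for t gives
t_c = ln[(k_a/k_d)(1 − D₀(k_a−k_d)/(k_d L₀))] / (k_a−k_d).
Here k_a−k_d = 0.7770 d⁻¹ and 1 − D₀(k_a−k_d)/(k_d L₀) = 1 − 4.36×0.7770/(0.443×45.7) = 0.8327, so
t_c = ln(2.754 × 0.8327) / 0.7770 = 0.8299 / 0.7770 = 1.068 d.
L(t_c) = L₀ e^(−k_d t_c) = 45.7 × 0.6230 = 28.47 mg/L, and at the critical point k_a D_c = k_d L, so D_c = (0.443/1.22) × 28.47 = 10.34 mg/L.
x_c = v t_c = 0.260 m/s × 1.068 d × 86400 s/d = 23990 m ≈ 24.0 km.

t_c ≈ 1.07 d; D_c ≈ 10.3 mg/L; x_c ≈ 24.0 km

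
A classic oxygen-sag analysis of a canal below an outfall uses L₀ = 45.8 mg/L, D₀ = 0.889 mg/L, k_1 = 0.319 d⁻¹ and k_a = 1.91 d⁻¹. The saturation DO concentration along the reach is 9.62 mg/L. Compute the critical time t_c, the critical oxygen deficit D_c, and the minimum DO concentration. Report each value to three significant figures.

t_c ≈ 1.06 d; D_c ≈ 5.45 mg/L; min DO ≈ 4.17 mg/L

At the critical point dD/dt = 0, so k_1 L₀ e^(−k_1 t) = k_a D. Substituting D(t) from the Streeter–Phelps equation and solving for t gives
t_c = ln[(k_a/k_1)(1 − D₀(k_a−k_1)/(k_1 L₀))] / (k_a−k_1).
Here k_a−k_1 = 1.591 d⁻¹ and 1 − D₀(k_a−k_1)/(k_1 L₀) = 1 − 0.889×1.591/(0.319×45.8) = 0.9032, so
t_c = ln(5.987 × 0.9032) / 1.591 = 1.688 / 1.591 = 1.061 d.
L(t_c) = L₀ e^(−k_1 t_c) = 45.8 × 0.7129 = 32.65 mg/L, and at the critical point k_a D_c = k_1 L, so D_c = (0.319/1.91) × 32.65 = 5.453 mg/L.
Minimum DO = C_s − D_c = 9.62 − 5.453 = 4.167 mg/L.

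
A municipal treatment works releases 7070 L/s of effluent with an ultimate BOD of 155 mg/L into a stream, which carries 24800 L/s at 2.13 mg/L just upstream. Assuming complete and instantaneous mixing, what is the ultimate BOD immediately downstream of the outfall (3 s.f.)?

Flow-weighted mixing: C = (Q_r C_r + Q_w C_w)/(Q_r + Q_w)
= (24800×2.13 + 7070×155)/(24800 + 7070) = 1.149×10^6/31870 = 36.04 mg/L.

36.0 mg/L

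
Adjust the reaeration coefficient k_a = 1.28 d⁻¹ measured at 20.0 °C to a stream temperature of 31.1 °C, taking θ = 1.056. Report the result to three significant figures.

k_a ≈ 2.34 d⁻¹

k_a(T₂) = k_a(T₁) · θ^(T₂−T₁) = 1.28 × 1.056^(31.1−20.0)
= 1.28 × 1.056^11.1 = 1.28 × 1.831 = 2.344 d⁻¹.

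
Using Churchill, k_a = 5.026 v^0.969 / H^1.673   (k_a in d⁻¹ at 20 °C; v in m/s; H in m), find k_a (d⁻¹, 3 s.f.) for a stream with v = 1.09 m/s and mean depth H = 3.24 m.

k_a = 5.026 × 1.09^0.969 / 3.24^1.673 = 5.026 × 1.087 / 7.147 = 0.7644 d⁻¹.

k_a ≈ 0.764 d⁻¹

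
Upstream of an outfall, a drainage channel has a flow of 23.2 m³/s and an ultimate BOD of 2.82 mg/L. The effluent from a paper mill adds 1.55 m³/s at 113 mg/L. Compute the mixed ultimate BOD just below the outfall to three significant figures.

Flow-weighted mixing: C = (Q_r C_r + Q_w C_w)/(Q_r + Q_w)
= (23.2×2.82 + 1.55×113)/(23.2 + 1.55) = 240.6/24.75 = 9.720 mg/L.

9.72 mg/L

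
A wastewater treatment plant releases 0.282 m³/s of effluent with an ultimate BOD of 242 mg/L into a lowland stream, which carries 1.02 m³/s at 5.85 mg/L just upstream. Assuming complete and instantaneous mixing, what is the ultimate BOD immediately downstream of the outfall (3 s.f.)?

57.0 mg/L

Flow-weighted mixing: C = (Q_r C_r + Q_w C_w)/(Q_r + Q_w)
= (1.02×5.85 + 0.282×242)/(1.02 + 0.282) = 74.21/1.302 = 57.00 mg/L.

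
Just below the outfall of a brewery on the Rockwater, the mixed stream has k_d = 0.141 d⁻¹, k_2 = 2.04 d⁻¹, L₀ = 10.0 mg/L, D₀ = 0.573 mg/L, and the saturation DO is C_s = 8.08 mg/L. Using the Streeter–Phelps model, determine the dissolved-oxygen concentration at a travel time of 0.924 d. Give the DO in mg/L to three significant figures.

k_d L₀/(k_2−k_d) = 0.141×10.0/(2.04−0.141) = 1.410/1.899 = 0.7425 mg/L.
e^(−k_d t) = e^(−0.141×0.9240) = 0.8778; e^(−k_2 t) = e^(−2.04×0.9240) = 0.1518.
D = 0.7425 × (0.8778 − 0.1518) + 0.573 × 0.1518 = 0.5391 + 0.08700 = 0.6261 mg/L.
DO = C_s − D = 8.08 − 0.6261 = 7.454 mg/L.

DO ≈ 7.45 mg/L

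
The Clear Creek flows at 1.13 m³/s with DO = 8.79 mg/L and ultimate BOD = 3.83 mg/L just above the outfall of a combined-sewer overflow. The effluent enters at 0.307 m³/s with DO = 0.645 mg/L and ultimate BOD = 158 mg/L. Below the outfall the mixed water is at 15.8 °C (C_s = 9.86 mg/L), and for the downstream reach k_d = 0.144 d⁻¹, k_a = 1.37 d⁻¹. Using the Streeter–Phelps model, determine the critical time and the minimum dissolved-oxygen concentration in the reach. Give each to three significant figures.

t_c ≈ 0.980 d; minimum DO ≈ 6.50 mg/L

Mixed DO = (1.13×8.79 + 0.307×0.645)/(1.13+0.307) = 10.13/1.437 = 7.050 mg/L.
Mixed L₀ = (1.13×3.83 + 0.307×158)/(1.437) = 52.83/1.437 = 36.77 mg/L.
Initial deficit D₀ = C_s − DO₀ = 9.86 − 7.050 = 2.810 mg/L.
t_c = (1/1.226) ln[(1.37/0.144)(1 − 2.810×1.226/(0.144×36.77))] = 0.8157 × ln(3.323) = 0.9795 d.
D_c = (0.144/1.37) × 36.77 × e^(−0.144×0.9795) = 0.1051 × 36.77 × 0.8684 = 3.356 mg/L.
Minimum DO = 9.86 − 3.356 = 6.504 mg/L.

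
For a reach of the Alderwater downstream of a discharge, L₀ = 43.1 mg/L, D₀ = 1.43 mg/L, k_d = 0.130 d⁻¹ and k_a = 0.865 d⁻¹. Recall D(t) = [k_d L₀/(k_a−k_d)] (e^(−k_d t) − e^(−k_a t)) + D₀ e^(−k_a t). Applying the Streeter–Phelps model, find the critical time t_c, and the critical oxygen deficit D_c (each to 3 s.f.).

With k_a/k_d = 6.654 and 1 − D₀(k_a−k_d)/(k_d L₀) = 0.8124,
t_c = ln(6.654 × 0.8124) / (0.865 − 0.130) = ln(5.406) / 0.7350 = 1.687/0.7350 = 2.296 d.
D_c = (k_d/k_a) L₀ e^(−k_d t_c) = (0.130/0.865) × 43.1 × e^(−0.130×2.296) = 0.1503 × 43.1 × 0.7420 = 4.806 mg/L.

t_c ≈ 2.30 d; D_c ≈ 4.81 mg/L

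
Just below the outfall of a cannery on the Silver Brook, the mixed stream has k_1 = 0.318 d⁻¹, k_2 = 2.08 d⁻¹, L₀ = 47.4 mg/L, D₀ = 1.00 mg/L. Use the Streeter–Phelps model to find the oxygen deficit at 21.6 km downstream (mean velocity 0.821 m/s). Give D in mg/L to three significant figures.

D ≈ 3.76 mg/L

Travel time t = x/v = 21.6 km / (0.821 m/s) = 21600 m / 0.821 m/s = 26310 s = 0.3045 d.
k_1 L₀/(k_2−k_1) = 0.318×47.4/(2.08−0.318) = 15.07/1.762 = 8.555 mg/L.
e^(−k_1 t) = e^(−0.318×0.3045) = 0.9077; e^(−k_2 t) = e^(−2.08×0.3045) = 0.5308.
D = 8.555 × (0.9077 − 0.5308) + 1.00 × 0.5308 = 3.224 + 0.5308 = 3.755 mg/L.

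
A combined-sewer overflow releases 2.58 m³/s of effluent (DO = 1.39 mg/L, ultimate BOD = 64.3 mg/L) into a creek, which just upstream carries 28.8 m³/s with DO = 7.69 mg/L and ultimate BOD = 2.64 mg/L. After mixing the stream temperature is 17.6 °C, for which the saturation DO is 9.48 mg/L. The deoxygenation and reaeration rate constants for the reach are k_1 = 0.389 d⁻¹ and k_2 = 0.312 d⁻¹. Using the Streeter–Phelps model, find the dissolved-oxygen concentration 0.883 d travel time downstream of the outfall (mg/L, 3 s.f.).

DO ≈ 5.78 mg/L

Mixed DO = (28.8×7.69 + 2.58×1.39)/(28.8+2.58) = 225.1/31.38 = 7.172 mg/L.
Mixed L₀ = (28.8×2.64 + 2.58×64.3)/(31.38) = 241.9/31.38 = 7.710 mg/L.
Initial deficit D₀ = C_s − DO₀ = 9.48 − 7.172 = 2.308 mg/L.
D(0.883) = [0.389×7.710/(0.312−0.389)](e^(−0.389×0.883) − e^(−0.312×0.883)) + 2.308 e^(−0.312×0.883)
= -38.95 × (0.7093 − 0.7592) + 2.308 × 0.7592 = 3.696 mg/L.
DO = 9.48 − 3.696 = 5.784 mg/L.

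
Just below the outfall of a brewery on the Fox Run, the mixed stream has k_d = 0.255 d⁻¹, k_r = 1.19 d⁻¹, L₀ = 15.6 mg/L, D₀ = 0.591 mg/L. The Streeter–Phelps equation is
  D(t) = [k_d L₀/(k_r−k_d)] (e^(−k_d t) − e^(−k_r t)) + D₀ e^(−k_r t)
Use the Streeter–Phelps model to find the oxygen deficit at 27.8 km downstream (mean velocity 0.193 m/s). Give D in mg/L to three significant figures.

Travel time t = x/v = 27.8 km / (0.193 m/s) = 27800 m / 0.193 m/s = 144000 s = 1.667 d.
k_d L₀/(k_r−k_d) = 0.255×15.6/(1.19−0.255) = 3.978/0.9350 = 4.255 mg/L.
e^(−k_d t) = e^(−0.255×1.667) = 0.6537; e^(−k_r t) = e^(−1.19×1.667) = 0.1375.
D = 4.255 × (0.6537 − 0.1375) + 0.591 × 0.1375 = 2.196 + 0.08128 = 2.277 mg/L.

D ≈ 2.28 mg/L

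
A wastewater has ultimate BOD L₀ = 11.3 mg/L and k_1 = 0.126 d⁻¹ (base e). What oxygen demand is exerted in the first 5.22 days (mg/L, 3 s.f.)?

y_t = L₀(1 − e^(−k_1 t)) = 11.3 × (1 − e^(−0.126×5.22))
= 11.3 × (1 − 0.5180) = 11.3 × 0.4820 = 5.446 mg/L.

y ≈ 5.45 mg/L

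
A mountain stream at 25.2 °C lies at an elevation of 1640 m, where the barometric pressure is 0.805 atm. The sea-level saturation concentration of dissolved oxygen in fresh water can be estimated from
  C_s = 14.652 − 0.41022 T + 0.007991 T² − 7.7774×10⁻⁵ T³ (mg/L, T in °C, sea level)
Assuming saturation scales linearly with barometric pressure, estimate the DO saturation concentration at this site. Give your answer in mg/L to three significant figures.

C_s ≈ 6.56 mg/L

At sea level: C_s = 14.652 − 0.41022×25.2 + 0.007991×25.2² − 7.7774×10⁻⁵×25.2³ = 8.144 mg/L.
Pressure correction: C_s' = 8.144 × 0.805 = 6.556 mg/L.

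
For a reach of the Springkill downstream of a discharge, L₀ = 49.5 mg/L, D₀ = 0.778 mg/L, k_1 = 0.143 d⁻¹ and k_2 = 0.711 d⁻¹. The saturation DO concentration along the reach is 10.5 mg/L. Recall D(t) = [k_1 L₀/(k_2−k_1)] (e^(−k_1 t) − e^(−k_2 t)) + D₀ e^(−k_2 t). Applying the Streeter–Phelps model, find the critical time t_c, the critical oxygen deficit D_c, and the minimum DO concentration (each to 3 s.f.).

t_c ≈ 2.71 d; D_c ≈ 6.76 mg/L; min DO ≈ 3.74 mg/L

t_c = [1/(k_2−k_1)] ln[(k_2/k_1)(1 − D₀(k_2−k_1)/(k_1 L₀))]
= [1/(0.711−0.143)] ln[(0.711/0.143)(1 − 0.778×0.5680/(0.143×49.5))]
= (1/0.5680) ln[4.972 × 0.9376] = 1.761 × ln(4.662) = 1.761 × 1.539 = 2.710 d.
L(t_c) = L₀ e^(−k_1 t_c) = 49.5 × 0.6787 = 33.60 mg/L, and at the critical point k_2 D_c = k_1 L, so D_c = (0.143/0.711) × 33.60 = 6.757 mg/L.
Minimum DO = C_s − D_c = 10.5 − 6.757 = 3.743 mg/L.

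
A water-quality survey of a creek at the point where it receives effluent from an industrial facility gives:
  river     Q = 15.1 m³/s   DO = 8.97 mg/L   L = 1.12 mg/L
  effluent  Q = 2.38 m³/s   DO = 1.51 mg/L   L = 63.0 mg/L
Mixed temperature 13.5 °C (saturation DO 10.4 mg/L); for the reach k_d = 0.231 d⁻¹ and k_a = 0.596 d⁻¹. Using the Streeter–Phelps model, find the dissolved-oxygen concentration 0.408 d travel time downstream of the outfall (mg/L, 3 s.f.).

DO ≈ 7.72 mg/L

Mixed DO = (15.1×8.97 + 2.38×1.51)/(15.1+2.38) = 139.0/17.48 = 7.954 mg/L.
Mixed L₀ = (15.1×1.12 + 2.38×63.0)/(17.48) = 166.9/17.48 = 9.545 mg/L.
Initial deficit D₀ = C_s − DO₀ = 10.4 − 7.954 = 2.446 mg/L.
D(0.408) = [0.231×9.545/(0.596−0.231)](e^(−0.231×0.408) − e^(−0.596×0.408)) + 2.446 e^(−0.596×0.408)
= 6.041 × (0.9101 − 0.7841) + 2.446 × 0.7841 = 2.678 mg/L.
DO = 10.4 − 2.678 = 7.722 mg/L.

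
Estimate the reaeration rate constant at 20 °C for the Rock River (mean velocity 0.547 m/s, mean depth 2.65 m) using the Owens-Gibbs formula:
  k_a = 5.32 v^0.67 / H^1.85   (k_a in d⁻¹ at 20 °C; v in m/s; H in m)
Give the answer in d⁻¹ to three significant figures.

k_a ≈ 0.585 d⁻¹

k_a = 5.32 × 0.547^0.67 / 2.65^1.85 = 5.32 × 0.6675 / 6.067 = 0.5853 d⁻¹.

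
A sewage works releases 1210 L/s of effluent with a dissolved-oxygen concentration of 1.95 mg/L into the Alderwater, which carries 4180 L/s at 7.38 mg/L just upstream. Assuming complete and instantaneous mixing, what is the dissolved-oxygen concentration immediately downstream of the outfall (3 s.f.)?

6.16 mg/L

Flow-weighted mixing: C = (Q_r C_r + Q_w C_w)/(Q_r + Q_w)
= (4180×7.38 + 1210×1.95)/(4180 + 1210) = 33210/5390 = 6.161 mg/L.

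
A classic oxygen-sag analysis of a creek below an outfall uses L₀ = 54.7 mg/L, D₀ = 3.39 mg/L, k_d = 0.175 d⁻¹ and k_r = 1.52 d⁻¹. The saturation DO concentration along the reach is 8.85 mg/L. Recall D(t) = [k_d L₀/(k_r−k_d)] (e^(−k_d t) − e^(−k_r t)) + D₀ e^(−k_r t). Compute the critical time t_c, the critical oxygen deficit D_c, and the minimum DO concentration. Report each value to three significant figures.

With k_r/k_d = 8.686 and 1 − D₀(k_r−k_d)/(k_d L₀) = 0.5237,
t_c = ln(8.686 × 0.5237) / (1.52 − 0.175) = ln(4.549) / 1.345 = 1.515/1.345 = 1.126 d.
L(t_c) = L₀ e^(−k_d t_c) = 54.7 × 0.8211 = 44.91 mg/L, and at the critical point k_r D_c = k_d L, so D_c = (0.175/1.52) × 44.91 = 5.171 mg/L.
Minimum DO = C_s − D_c = 8.85 − 5.171 = 3.679 mg/L.

t_c ≈ 1.13 d; D_c ≈ 5.17 mg/L; min DO ≈ 3.68 mg/L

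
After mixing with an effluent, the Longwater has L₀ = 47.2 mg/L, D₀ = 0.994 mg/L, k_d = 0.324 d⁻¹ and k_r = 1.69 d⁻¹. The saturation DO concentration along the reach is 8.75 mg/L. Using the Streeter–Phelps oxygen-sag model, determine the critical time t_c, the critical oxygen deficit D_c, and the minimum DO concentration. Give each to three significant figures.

t_c = [1/(k_r−k_d)] ln[(k_r/k_d)(1 − D₀(k_r−k_d)/(k_d L₀))]
= [1/(1.69−0.324)] ln[(1.69/0.324)(1 − 0.994×1.366/(0.324×47.2))]
= (1/1.366) ln[5.216 × 0.9112] = 0.7321 × ln(4.753) = 0.7321 × 1.559 = 1.141 d.
L(t_c) = L₀ e^(−k_d t_c) = 47.2 × 0.6909 = 32.61 mg/L, and at the critical point k_r D_c = k_d L, so D_c = (0.324/1.69) × 32.61 = 6.252 mg/L.
Minimum DO = C_s − D_c = 8.75 − 6.252 = 2.498 mg/L.

t_c ≈ 1.14 d; D_c ≈ 6.25 mg/L; min DO ≈ 2.50 mg/L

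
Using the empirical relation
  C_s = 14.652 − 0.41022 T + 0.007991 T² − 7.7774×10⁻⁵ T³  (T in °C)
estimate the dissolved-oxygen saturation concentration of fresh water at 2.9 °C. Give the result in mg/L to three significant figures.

C_s = 14.652 − 0.41022×2.9 + 0.007991×2.9² − 7.7774×10⁻⁵×2.9³ = 13.53 mg/L.

C_s ≈ 13.5 mg/L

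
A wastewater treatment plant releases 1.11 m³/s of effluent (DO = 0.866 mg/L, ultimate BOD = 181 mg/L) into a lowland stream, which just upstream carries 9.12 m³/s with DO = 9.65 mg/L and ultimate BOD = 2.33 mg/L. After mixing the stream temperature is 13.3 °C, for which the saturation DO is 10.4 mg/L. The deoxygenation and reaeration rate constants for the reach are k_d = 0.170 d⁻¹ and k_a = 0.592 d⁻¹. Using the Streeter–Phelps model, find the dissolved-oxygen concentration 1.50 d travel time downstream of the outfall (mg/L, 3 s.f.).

DO ≈ 6.52 mg/L

Mixed DO = (9.12×9.65 + 1.11×0.866)/(9.12+1.11) = 88.97/10.23 = 8.697 mg/L.
Mixed L₀ = (9.12×2.33 + 1.11×181)/(10.23) = 222.2/10.23 = 21.72 mg/L.
Initial deficit D₀ = C_s − DO₀ = 10.4 − 8.697 = 1.703 mg/L.
D(1.50) = [0.170×21.72/(0.592−0.170)](e^(−0.170×1.50) − e^(−0.592×1.50)) + 1.703 e^(−0.592×1.50)
= 8.748 × (0.7749 − 0.4115) + 1.703 × 0.4115 = 3.880 mg/L.
DO = 10.4 − 3.880 = 6.520 mg/L.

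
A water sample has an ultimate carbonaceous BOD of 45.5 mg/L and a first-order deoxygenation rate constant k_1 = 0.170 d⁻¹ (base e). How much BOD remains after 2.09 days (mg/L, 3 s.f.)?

L_t = L₀ e^(−k_1 t) = 45.5 × e^(−0.170×2.09) = 45.5 × 0.7010 = 31.89 mg/L.

L ≈ 31.9 mg/L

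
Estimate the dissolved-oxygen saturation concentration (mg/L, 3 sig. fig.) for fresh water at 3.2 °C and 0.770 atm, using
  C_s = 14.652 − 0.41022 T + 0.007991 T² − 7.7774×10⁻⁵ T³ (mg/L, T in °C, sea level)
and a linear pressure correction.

At sea level: C_s = 14.652 − 0.41022×3.2 + 0.007991×3.2² − 7.7774×10⁻⁵×3.2³ = 13.42 mg/L.
Pressure correction: C_s' = 13.42 × 0.770 = 10.33 mg/L.

C_s ≈ 10.3 mg/L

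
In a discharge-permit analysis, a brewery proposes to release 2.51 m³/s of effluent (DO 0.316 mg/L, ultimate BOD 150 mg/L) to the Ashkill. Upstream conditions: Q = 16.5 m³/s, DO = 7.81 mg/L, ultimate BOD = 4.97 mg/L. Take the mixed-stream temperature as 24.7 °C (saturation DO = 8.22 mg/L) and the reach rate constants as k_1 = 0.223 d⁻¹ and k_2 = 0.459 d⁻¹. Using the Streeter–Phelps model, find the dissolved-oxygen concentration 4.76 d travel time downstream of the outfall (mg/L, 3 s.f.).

Mixed DO = (16.5×7.81 + 2.51×0.316)/(16.5+2.51) = 129.7/19.01 = 6.821 mg/L.
Mixed L₀ = (16.5×4.97 + 2.51×150)/(19.01) = 458.5/19.01 = 24.12 mg/L.
Initial deficit D₀ = C_s − DO₀ = 8.22 − 6.821 = 1.399 mg/L.
D(4.76) = [0.223×24.12/(0.459−0.223)](e^(−0.223×4.76) − e^(−0.459×4.76)) + 1.399 e^(−0.459×4.76)
= 22.79 × (0.3459 − 0.1125) + 1.399 × 0.1125 = 5.478 mg/L.
DO = 8.22 − 5.478 = 2.742 mg/L.

DO ≈ 2.74 mg/L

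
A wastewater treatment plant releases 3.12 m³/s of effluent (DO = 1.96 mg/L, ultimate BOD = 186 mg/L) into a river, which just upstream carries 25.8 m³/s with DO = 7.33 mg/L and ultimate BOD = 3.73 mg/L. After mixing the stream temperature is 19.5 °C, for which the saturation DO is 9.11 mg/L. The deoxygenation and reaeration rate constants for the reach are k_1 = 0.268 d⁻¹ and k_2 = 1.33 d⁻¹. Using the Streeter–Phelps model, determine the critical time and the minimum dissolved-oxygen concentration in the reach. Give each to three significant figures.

Mixed DO = (25.8×7.33 + 3.12×1.96)/(25.8+3.12) = 195.2/28.92 = 6.751 mg/L.
Mixed L₀ = (25.8×3.73 + 3.12×186)/(28.92) = 676.6/28.92 = 23.39 mg/L.
Initial deficit D₀ = C_s − DO₀ = 9.11 − 6.751 = 2.359 mg/L.
t_c = (1/1.062) ln[(1.33/0.268)(1 − 2.359×1.062/(0.268×23.39))] = 0.9416 × ln(2.979) = 1.028 d.
D_c = (0.268/1.33) × 23.39 × e^(−0.268×1.028) = 0.2015 × 23.39 × 0.7592 = 3.579 mg/L.
Minimum DO = 9.11 − 3.579 = 5.531 mg/L.

t_c ≈ 1.03 d; minimum DO ≈ 5.53 mg/L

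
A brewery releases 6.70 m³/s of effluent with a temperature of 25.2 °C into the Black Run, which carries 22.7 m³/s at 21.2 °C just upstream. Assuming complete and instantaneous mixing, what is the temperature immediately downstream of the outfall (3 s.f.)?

Flow-weighted mixing: C = (Q_r C_r + Q_w C_w)/(Q_r + Q_w)
= (22.7×21.2 + 6.70×25.2)/(22.7 + 6.70) = 650.1/29.40 = 22.11 °C.

22.1 °C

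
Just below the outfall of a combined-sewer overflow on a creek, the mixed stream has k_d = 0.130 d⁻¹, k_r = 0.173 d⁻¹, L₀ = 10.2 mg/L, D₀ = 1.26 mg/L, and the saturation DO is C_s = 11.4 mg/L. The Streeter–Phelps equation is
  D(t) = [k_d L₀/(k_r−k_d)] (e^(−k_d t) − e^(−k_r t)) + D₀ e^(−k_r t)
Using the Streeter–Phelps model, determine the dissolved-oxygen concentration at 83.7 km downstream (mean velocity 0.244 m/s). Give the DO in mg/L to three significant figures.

DO ≈ 7.88 mg/L

Travel time t = x/v = 83.7 km / (0.244 m/s) = 83700 m / 0.244 m/s = 343000 s = 3.970 d.
k_d L₀/(k_r−k_d) = 0.130×10.2/(0.173−0.130) = 1.326/0.04300 = 30.84 mg/L.
e^(−k_d t) = e^(−0.130×3.970) = 0.5968; e^(−k_r t) = e^(−0.173×3.970) = 0.5032.
D = 30.84 × (0.5968 − 0.5032) + 1.26 × 0.5032 = 2.888 + 0.6340 = 3.522 mg/L.
DO = C_s − D = 11.4 − 3.522 = 7.878 mg/L.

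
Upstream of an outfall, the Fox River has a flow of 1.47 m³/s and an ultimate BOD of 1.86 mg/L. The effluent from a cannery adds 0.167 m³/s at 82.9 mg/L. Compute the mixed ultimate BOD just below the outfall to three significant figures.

Flow-weighted mixing: C = (Q_r C_r + Q_w C_w)/(Q_r + Q_w)
= (1.47×1.86 + 0.167×82.9)/(1.47 + 0.167) = 16.58/1.637 = 10.13 mg/L.

10.1 mg/L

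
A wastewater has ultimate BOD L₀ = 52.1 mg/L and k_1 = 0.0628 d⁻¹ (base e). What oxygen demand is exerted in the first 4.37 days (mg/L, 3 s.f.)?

y_t = L₀(1 − e^(−k_1 t)) = 52.1 × (1 − e^(−0.0628×4.37))
= 52.1 × (1 − 0.7600) = 52.1 × 0.2400 = 12.50 mg/L.

y ≈ 12.5 mg/L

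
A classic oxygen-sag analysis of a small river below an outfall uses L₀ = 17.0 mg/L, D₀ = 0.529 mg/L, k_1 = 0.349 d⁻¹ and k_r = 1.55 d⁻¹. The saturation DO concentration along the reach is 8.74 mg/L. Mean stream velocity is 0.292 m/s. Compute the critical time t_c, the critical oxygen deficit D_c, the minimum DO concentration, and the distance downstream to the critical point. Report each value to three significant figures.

At the critical point dD/dt = 0, so k_1 L₀ e^(−k_1 t) = k_r D. Substituting D(t) from the Streeter–Phelps equation and solving for t gives
t_c = ln[(k_r/k_1)(1 − D₀(k_r−k_1)/(k_1 L₀))] / (k_r−k_1).
Here k_r−k_1 = 1.201 d⁻¹ and 1 − D₀(k_r−k_1)/(k_1 L₀) = 1 − 0.529×1.201/(0.349×17.0) = 0.8929, so
t_c = ln(4.441 × 0.8929) / 1.201 = 1.378 / 1.201 = 1.147 d.
L(t_c) = L₀ e^(−k_1 t_c) = 17.0 × 0.6701 = 11.39 mg/L, and at the critical point k_r D_c = k_1 L, so D_c = (0.349/1.55) × 11.39 = 2.565 mg/L.
Minimum DO = C_s − D_c = 8.74 − 2.565 = 6.175 mg/L.
x_c = v t_c = 0.292 m/s × 1.147 d × 86400 s/d = 28940 m ≈ 28.9 km.

t_c ≈ 1.15 d; D_c ≈ 2.56 mg/L; min DO ≈ 6.18 mg/L; x_c ≈ 28.9 km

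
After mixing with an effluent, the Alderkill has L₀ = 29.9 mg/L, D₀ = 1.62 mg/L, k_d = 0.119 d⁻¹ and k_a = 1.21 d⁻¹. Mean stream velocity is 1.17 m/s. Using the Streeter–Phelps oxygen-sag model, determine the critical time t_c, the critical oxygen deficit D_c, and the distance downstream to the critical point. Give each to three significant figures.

t_c ≈ 1.50 d; D_c ≈ 2.46 mg/L; x_c ≈ 151 km

At the critical point dD/dt = 0, so k_d L₀ e^(−k_d t) = k_a D. Substituting D(t) from the Streeter–Phelps equation and solving for t gives
t_c = ln[(k_a/k_d)(1 − D₀(k_a−k_d)/(k_d L₀))] / (k_a−k_d).
Here k_a−k_d = 1.091 d⁻¹ and 1 − D₀(k_a−k_d)/(k_d L₀) = 1 − 1.62×1.091/(0.119×29.9) = 0.5033, so
t_c = ln(10.17 × 0.5033) / 1.091 = 1.633 / 1.091 = 1.496 d.
L(t_c) = L₀ e^(−k_d t_c) = 29.9 × 0.8369 = 25.02 mg/L, and at the critical point k_a D_c = k_d L, so D_c = (0.119/1.21) × 25.02 = 2.461 mg/L.
x_c = v t_c = 1.17 m/s × 1.496 d × 86400 s/d = 151300 m ≈ 151 km.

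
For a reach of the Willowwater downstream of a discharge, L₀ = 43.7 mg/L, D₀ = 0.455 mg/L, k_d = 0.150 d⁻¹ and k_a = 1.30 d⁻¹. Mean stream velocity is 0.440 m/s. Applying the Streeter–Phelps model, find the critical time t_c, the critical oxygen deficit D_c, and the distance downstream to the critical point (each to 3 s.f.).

With k_a/k_d = 8.667 and 1 − D₀(k_a−k_d)/(k_d L₀) = 0.9202,
t_c = ln(8.667 × 0.9202) / (1.30 − 0.150) = ln(7.975) / 1.150 = 2.076/1.150 = 1.805 d.
L(t_c) = L₀ e^(−k_d t_c) = 43.7 × 0.7628 = 33.33 mg/L, and at the critical point k_a D_c = k_d L, so D_c = (0.150/1.30) × 33.33 = 3.846 mg/L.
x_c = v t_c = 0.440 m/s × 1.805 d × 86400 s/d = 68640 m ≈ 68.6 km.

t_c ≈ 1.81 d; D_c ≈ 3.85 mg/L; x_c ≈ 68.6 km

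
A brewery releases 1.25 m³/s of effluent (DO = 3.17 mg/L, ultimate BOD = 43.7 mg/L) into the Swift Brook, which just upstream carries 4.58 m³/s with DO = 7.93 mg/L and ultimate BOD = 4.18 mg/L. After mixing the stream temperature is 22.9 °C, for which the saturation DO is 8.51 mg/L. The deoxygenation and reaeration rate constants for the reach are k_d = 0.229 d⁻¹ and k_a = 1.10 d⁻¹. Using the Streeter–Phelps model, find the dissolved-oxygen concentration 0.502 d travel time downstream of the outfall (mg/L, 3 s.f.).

DO ≈ 6.54 mg/L

Mixed DO = (4.58×7.93 + 1.25×3.17)/(4.58+1.25) = 40.28/5.830 = 6.909 mg/L.
Mixed L₀ = (4.58×4.18 + 1.25×43.7)/(5.830) = 73.77/5.830 = 12.65 mg/L.
Initial deficit D₀ = C_s − DO₀ = 8.51 − 6.909 = 1.601 mg/L.
D(0.502) = [0.229×12.65/(1.10−0.229)](e^(−0.229×0.502) − e^(−1.10×0.502)) + 1.601 e^(−1.10×0.502)
= 3.327 × (0.8914 − 0.5757) + 1.601 × 0.5757 = 1.972 mg/L.
DO = 8.51 − 1.972 = 6.538 mg/L.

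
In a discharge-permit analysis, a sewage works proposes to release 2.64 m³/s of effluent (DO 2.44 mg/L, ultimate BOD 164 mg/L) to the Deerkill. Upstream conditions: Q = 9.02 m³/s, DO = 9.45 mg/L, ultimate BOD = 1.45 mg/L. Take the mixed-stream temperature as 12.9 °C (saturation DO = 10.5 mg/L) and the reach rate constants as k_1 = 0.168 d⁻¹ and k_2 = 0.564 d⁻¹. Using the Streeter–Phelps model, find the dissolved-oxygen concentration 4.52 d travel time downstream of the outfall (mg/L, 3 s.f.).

Mixed DO = (9.02×9.45 + 2.64×2.44)/(9.02+2.64) = 91.68/11.66 = 7.863 mg/L.
Mixed L₀ = (9.02×1.45 + 2.64×164)/(11.66) = 446.0/11.66 = 38.25 mg/L.
Initial deficit D₀ = C_s − DO₀ = 10.5 − 7.863 = 2.637 mg/L.
D(4.52) = [0.168×38.25/(0.564−0.168)](e^(−0.168×4.52) − e^(−0.564×4.52)) + 2.637 e^(−0.564×4.52)
= 16.23 × (0.4680 − 0.07814) + 2.637 × 0.07814 = 6.533 mg/L.
DO = 10.5 − 6.533 = 3.967 mg/L.

DO ≈ 3.97 mg/L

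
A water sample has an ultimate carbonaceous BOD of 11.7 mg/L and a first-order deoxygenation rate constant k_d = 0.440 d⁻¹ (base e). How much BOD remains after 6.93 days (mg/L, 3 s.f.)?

L_t = L₀ e^(−k_d t) = 11.7 × e^(−0.440×6.93) = 11.7 × 0.04740 = 0.5545 mg/L.

L ≈ 0.555 mg/L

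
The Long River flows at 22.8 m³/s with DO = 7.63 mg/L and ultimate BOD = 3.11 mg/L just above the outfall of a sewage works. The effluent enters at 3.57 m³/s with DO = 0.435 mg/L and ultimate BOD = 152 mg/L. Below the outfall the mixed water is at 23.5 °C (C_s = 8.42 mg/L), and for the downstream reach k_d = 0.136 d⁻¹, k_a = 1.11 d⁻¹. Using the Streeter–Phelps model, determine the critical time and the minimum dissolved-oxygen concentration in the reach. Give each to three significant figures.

Mixed DO = (22.8×7.63 + 3.57×0.435)/(22.8+3.57) = 175.5/26.37 = 6.656 mg/L.
Mixed L₀ = (22.8×3.11 + 3.57×152)/(26.37) = 613.5/26.37 = 23.27 mg/L.
Initial deficit D₀ = C_s − DO₀ = 8.42 − 6.656 = 1.764 mg/L.
t_c = (1/0.9740) ln[(1.11/0.136)(1 − 1.764×0.9740/(0.136×23.27))] = 1.027 × ln(3.730) = 1.352 d.
D_c = (0.136/1.11) × 23.27 × e^(−0.136×1.352) = 0.1225 × 23.27 × 0.8321 = 2.372 mg/L.
Minimum DO = 8.42 − 2.372 = 6.048 mg/L.

t_c ≈ 1.35 d; minimum DO ≈ 6.05 mg/L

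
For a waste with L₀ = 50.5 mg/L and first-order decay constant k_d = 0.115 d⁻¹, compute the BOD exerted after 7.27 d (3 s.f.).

y_t = L₀(1 − e^(−k_d t)) = 50.5 × (1 − e^(−0.115×7.27))
= 50.5 × (1 − 0.4334) = 50.5 × 0.5666 = 28.61 mg/L.

y ≈ 28.6 mg/L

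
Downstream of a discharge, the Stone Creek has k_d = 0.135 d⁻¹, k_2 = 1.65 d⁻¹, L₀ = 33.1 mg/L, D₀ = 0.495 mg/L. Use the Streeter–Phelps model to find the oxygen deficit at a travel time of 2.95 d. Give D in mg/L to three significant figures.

D ≈ 1.96 mg/L

k_d L₀/(k_2−k_d) = 0.135×33.1/(1.65−0.135) = 4.469/1.515 = 2.950 mg/L.
e^(−k_d t) = e^(−0.135×2.950) = 0.6715; e^(−k_2 t) = e^(−1.65×2.950) = 0.007693.
D = 2.950 × (0.6715 − 0.007693) + 0.495 × 0.007693 = 1.958 + 0.003808 = 1.962 mg/L.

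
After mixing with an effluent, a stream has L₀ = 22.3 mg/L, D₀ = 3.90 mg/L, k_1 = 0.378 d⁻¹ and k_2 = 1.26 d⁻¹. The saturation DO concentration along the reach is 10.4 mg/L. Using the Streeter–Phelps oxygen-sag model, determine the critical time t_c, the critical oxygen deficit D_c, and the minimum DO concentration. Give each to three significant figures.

t_c ≈ 0.771 d; D_c ≈ 5.00 mg/L; min DO ≈ 5.40 mg/L

At the critical point dD/dt = 0, so k_1 L₀ e^(−k_1 t) = k_2 D. Substituting D(t) from the Streeter–Phelps equation and solving for t gives
t_c = ln[(k_2/k_1)(1 − D₀(k_2−k_1)/(k_1 L₀))] / (k_2−k_1).
Here k_2−k_1 = 0.8820 d⁻¹ and 1 − D₀(k_2−k_1)/(k_1 L₀) = 1 − 3.90×0.8820/(0.378×22.3) = 0.5919, so
t_c = ln(3.333 × 0.5919) / 0.8820 = 0.6796 / 0.8820 = 0.7705 d.
L(t_c) = L₀ e^(−k_1 t_c) = 22.3 × 0.7473 = 16.67 mg/L, and at the critical point k_2 D_c = k_1 L, so D_c = (0.378/1.26) × 16.67 = 5.000 mg/L.
Minimum DO = C_s − D_c = 10.4 − 5.000 = 5.400 mg/L.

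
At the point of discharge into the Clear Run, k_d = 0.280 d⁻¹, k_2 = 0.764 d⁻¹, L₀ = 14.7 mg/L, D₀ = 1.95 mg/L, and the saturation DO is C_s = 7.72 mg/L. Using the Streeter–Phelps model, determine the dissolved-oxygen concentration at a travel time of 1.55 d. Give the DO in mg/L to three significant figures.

DO ≈ 4.22 mg/L

k_d L₀/(k_2−k_d) = 0.280×14.7/(0.764−0.280) = 4.116/0.4840 = 8.504 mg/L.
e^(−k_d t) = e^(−0.280×1.550) = 0.6479; e^(−k_2 t) = e^(−0.764×1.550) = 0.3060.
D = 8.504 × (0.6479 − 0.3060) + 1.95 × 0.3060 = 2.908 + 0.5967 = 3.504 mg/L.
DO = C_s − D = 7.72 − 3.504 = 4.216 mg/L.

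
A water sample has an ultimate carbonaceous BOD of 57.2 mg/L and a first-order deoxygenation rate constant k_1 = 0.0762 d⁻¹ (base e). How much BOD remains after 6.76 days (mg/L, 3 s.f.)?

L ≈ 34.2 mg/L

L_t = L₀ e^(−k_1 t) = 57.2 × e^(−0.0762×6.76) = 57.2 × 0.5974 = 34.17 mg/L.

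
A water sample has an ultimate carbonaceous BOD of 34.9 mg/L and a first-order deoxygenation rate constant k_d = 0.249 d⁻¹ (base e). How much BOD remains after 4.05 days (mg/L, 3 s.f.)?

L_t = L₀ e^(−k_d t) = 34.9 × e^(−0.249×4.05) = 34.9 × 0.3648 = 12.73 mg/L.

L ≈ 12.7 mg/L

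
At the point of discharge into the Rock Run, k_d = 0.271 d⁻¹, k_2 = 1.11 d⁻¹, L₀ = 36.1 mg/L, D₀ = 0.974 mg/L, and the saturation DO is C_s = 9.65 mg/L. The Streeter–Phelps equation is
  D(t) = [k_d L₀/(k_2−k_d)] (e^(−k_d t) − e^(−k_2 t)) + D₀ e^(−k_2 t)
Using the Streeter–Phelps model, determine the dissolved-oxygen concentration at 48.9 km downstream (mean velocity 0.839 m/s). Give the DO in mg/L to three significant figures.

DO ≈ 4.99 mg/L

Travel time t = x/v = 48.9 km / (0.839 m/s) = 48900 m / 0.839 m/s = 58280 s = 0.6746 d.
k_d L₀/(k_2−k_d) = 0.271×36.1/(1.11−0.271) = 9.783/0.8390 = 11.66 mg/L.
e^(−k_d t) = e^(−0.271×0.6746) = 0.8329; e^(−k_2 t) = e^(−1.11×0.6746) = 0.4729.
D = 11.66 × (0.8329 − 0.4729) + 0.974 × 0.4729 = 4.198 + 0.4606 = 4.658 mg/L.
DO = C_s − D = 9.65 − 4.658 = 4.992 mg/L.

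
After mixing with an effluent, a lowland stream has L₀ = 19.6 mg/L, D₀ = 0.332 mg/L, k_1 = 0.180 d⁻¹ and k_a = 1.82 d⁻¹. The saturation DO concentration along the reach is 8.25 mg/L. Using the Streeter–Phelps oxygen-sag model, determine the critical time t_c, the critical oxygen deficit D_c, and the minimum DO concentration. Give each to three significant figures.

At the critical point dD/dt = 0, so k_1 L₀ e^(−k_1 t) = k_a D. Substituting D(t) from the Streeter–Phelps equation and solving for t gives
t_c = ln[(k_a/k_1)(1 − D₀(k_a−k_1)/(k_1 L₀))] / (k_a−k_1).
Here k_a−k_1 = 1.640 d⁻¹ and 1 − D₀(k_a−k_1)/(k_1 L₀) = 1 − 0.332×1.640/(0.180×19.6) = 0.8457, so
t_c = ln(10.11 × 0.8457) / 1.640 = 2.146 / 1.640 = 1.309 d.
L(t_c) = L₀ e^(−k_1 t_c) = 19.6 × 0.7901 = 15.49 mg/L, and at the critical point k_a D_c = k_1 L, so D_c = (0.180/1.82) × 15.49 = 1.532 mg/L.
Minimum DO = C_s − D_c = 8.25 − 1.532 = 6.718 mg/L.

t_c ≈ 1.31 d; D_c ≈ 1.53 mg/L; min DO ≈ 6.72 mg/L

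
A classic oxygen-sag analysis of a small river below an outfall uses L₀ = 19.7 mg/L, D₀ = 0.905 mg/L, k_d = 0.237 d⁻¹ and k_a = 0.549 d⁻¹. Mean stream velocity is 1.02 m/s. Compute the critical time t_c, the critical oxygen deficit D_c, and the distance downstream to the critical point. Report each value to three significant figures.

With k_a/k_d = 2.316 and 1 − D₀(k_a−k_d)/(k_d L₀) = 0.9395,
t_c = ln(2.316 × 0.9395) / (0.549 − 0.237) = ln(2.176) / 0.3120 = 0.7777/0.3120 = 2.492 d.
D_c = (k_d/k_a) L₀ e^(−k_d t_c) = (0.237/0.549) × 19.7 × e^(−0.237×2.492) = 0.4317 × 19.7 × 0.5539 = 4.711 mg/L.
x_c = v t_c = 1.02 m/s × 2.492 d × 86400 s/d = 219700 m ≈ 220 km.

t_c ≈ 2.49 d; D_c ≈ 4.71 mg/L; x_c ≈ 220 km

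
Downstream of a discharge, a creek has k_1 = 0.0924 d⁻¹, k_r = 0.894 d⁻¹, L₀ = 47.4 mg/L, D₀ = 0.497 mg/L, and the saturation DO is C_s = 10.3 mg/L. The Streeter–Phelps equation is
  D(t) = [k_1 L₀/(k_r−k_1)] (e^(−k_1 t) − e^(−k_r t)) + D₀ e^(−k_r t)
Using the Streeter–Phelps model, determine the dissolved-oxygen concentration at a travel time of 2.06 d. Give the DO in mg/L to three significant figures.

DO ≈ 6.57 mg/L

k_1 L₀/(k_r−k_1) = 0.0924×47.4/(0.894−0.0924) = 4.380/0.8016 = 5.464 mg/L.
e^(−k_1 t) = e^(−0.0924×2.060) = 0.8267; e^(−k_r t) = e^(−0.894×2.060) = 0.1586.
D = 5.464 × (0.8267 − 0.1586) + 0.497 × 0.1586 = 3.650 + 0.07880 = 3.729 mg/L.
DO = C_s − D = 10.3 − 3.729 = 6.571 mg/L.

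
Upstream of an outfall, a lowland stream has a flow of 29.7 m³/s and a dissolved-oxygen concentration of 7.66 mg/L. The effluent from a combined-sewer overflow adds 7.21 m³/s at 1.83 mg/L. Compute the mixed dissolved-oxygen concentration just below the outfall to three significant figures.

Flow-weighted mixing: C = (Q_r C_r + Q_w C_w)/(Q_r + Q_w)
= (29.7×7.66 + 7.21×1.83)/(29.7 + 7.21) = 240.7/36.91 = 6.521 mg/L.

6.52 mg/L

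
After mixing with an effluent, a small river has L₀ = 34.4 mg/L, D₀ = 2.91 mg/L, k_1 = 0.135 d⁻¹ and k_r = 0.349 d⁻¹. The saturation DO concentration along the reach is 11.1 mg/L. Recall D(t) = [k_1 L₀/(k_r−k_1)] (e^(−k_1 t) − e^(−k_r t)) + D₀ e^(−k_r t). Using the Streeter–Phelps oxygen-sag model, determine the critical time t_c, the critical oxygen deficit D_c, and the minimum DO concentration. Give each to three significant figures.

At the critical point dD/dt = 0, so k_1 L₀ e^(−k_1 t) = k_r D. Substituting D(t) from the Streeter–Phelps equation and solving for t gives
t_c = ln[(k_r/k_1)(1 − D₀(k_r−k_1)/(k_1 L₀))] / (k_r−k_1).
Here k_r−k_1 = 0.2140 d⁻¹ and 1 − D₀(k_r−k_1)/(k_1 L₀) = 1 − 2.91×0.2140/(0.135×34.4) = 0.8659, so
t_c = ln(2.585 × 0.8659) / 0.2140 = 0.8058 / 0.2140 = 3.765 d.
D_c = (k_1/k_r) L₀ e^(−k_1 t_c) = (0.135/0.349) × 34.4 × e^(−0.135×3.765) = 0.3868 × 34.4 × 0.6015 = 8.004 mg/L.
Minimum DO = C_s − D_c = 11.1 − 8.004 = 3.096 mg/L.

t_c ≈ 3.77 d; D_c ≈ 8.00 mg/L; min DO ≈ 3.10 mg/L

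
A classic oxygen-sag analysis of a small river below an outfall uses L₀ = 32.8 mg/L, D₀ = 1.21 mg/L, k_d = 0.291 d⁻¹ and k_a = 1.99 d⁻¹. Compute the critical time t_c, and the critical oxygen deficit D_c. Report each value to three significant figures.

t_c ≈ 0.989 d; D_c ≈ 3.60 mg/L

At the critical point dD/dt = 0, so k_d L₀ e^(−k_d t) = k_a D. Substituting D(t) from the Streeter–Phelps equation and solving for t gives
t_c = ln[(k_a/k_d)(1 − D₀(k_a−k_d)/(k_d L₀))] / (k_a−k_d).
Here k_a−k_d = 1.699 d⁻¹ and 1 − D₀(k_a−k_d)/(k_d L₀) = 1 − 1.21×1.699/(0.291×32.8) = 0.7846, so
t_c = ln(6.838 × 0.7846) / 1.699 = 1.680 / 1.699 = 0.9888 d.
D_c = (k_d/k_a) L₀ e^(−k_d t_c) = (0.291/1.99) × 32.8 × e^(−0.291×0.9888) = 0.1462 × 32.8 × 0.7500 = 3.597 mg/L.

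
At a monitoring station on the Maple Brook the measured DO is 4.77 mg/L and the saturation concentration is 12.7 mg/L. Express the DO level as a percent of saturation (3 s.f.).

37.6 % saturation

% saturation = C/C_s × 100 = 4.77/12.7 × 100 = 37.6 %.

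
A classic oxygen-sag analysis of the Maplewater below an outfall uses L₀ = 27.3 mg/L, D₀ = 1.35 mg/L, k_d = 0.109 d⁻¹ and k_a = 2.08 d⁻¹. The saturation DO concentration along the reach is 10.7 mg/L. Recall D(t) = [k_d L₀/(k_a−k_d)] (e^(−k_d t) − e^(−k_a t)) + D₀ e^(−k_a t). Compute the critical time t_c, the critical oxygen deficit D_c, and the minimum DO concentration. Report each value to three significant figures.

t_c ≈ 0.356 d; D_c ≈ 1.38 mg/L; min DO ≈ 9.32 mg/L

At the critical point dD/dt = 0, so k_d L₀ e^(−k_d t) = k_a D. Substituting D(t) from the Streeter–Phelps equation and solving for t gives
t_c = ln[(k_a/k_d)(1 − D₀(k_a−k_d)/(k_d L₀))] / (k_a−k_d).
Here k_a−k_d = 1.971 d⁻¹ and 1 − D₀(k_a−k_d)/(k_d L₀) = 1 − 1.35×1.971/(0.109×27.3) = 0.1058, so
t_c = ln(19.08 × 0.1058) / 1.971 = 0.7026 / 1.971 = 0.3565 d.
L(t_c) = L₀ e^(−k_d t_c) = 27.3 × 0.9619 = 26.26 mg/L, and at the critical point k_a D_c = k_d L, so D_c = (0.109/2.08) × 26.26 = 1.376 mg/L.
Minimum DO = C_s − D_c = 10.7 − 1.376 = 9.324 mg/L.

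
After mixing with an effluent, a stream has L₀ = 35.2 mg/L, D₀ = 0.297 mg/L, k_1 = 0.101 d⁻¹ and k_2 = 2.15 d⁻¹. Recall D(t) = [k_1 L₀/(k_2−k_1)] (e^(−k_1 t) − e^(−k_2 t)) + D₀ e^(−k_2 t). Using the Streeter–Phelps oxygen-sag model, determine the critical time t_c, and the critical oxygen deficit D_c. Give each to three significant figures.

t_c ≈ 1.40 d; D_c ≈ 1.44 mg/L

With k_2/k_1 = 21.29 and 1 − D₀(k_2−k_1)/(k_1 L₀) = 0.8288,
t_c = ln(21.29 × 0.8288) / (2.15 − 0.101) = ln(17.64) / 2.049 = 2.870/2.049 = 1.401 d.
D_c = (k_1/k_2) L₀ e^(−k_1 t_c) = (0.101/2.15) × 35.2 × e^(−0.101×1.401) = 0.04698 × 35.2 × 0.8681 = 1.435 mg/L.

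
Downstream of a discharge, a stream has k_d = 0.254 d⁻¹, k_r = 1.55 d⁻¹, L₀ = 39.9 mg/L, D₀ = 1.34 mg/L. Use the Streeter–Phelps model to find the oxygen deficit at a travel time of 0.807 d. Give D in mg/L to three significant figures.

D ≈ 4.52 mg/L

k_d L₀/(k_r−k_d) = 0.254×39.9/(1.55−0.254) = 10.13/1.296 = 7.820 mg/L.
e^(−k_d t) = e^(−0.254×0.8070) = 0.8147; e^(−k_r t) = e^(−1.55×0.8070) = 0.2863.
D = 7.820 × (0.8147 − 0.2863) + 1.34 × 0.2863 = 4.132 + 0.3836 = 4.516 mg/L.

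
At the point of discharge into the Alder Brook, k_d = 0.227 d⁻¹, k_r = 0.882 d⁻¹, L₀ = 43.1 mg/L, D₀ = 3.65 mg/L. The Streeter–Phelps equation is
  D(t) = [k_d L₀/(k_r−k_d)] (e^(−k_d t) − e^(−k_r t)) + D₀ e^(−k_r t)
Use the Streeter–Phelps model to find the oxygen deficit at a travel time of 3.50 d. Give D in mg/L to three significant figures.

k_d L₀/(k_r−k_d) = 0.227×43.1/(0.882−0.227) = 9.784/0.6550 = 14.94 mg/L.
e^(−k_d t) = e^(−0.227×3.500) = 0.4518; e^(−k_r t) = e^(−0.882×3.500) = 0.04564.
D = 14.94 × (0.4518 − 0.04564) + 3.65 × 0.04564 = 6.067 + 0.1666 = 6.233 mg/L.

D ≈ 6.23 mg/L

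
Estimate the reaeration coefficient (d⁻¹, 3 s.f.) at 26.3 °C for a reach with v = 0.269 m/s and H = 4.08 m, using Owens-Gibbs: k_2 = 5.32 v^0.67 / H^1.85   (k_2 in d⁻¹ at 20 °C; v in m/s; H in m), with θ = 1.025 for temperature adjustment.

k_2(20) = 5.32 × 0.269^0.67 / 4.08^1.85 = 5.32 × 0.4149 / 13.48 = 0.1637 d⁻¹.
k_2(26.3) = 0.1637 × 1.025^(26.3−20) = 0.1637 × 1.168 = 0.1913 d⁻¹.

k_2 ≈ 0.191 d⁻¹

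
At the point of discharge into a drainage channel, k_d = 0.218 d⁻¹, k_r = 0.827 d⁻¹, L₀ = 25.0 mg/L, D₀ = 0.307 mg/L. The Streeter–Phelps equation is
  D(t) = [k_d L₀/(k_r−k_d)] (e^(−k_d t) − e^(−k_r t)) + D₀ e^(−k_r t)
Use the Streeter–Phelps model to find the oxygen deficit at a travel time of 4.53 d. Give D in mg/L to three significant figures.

D ≈ 3.13 mg/L

k_d L₀/(k_r−k_d) = 0.218×25.0/(0.827−0.218) = 5.450/0.6090 = 8.949 mg/L.
e^(−k_d t) = e^(−0.218×4.530) = 0.3725; e^(−k_r t) = e^(−0.827×4.530) = 0.02360.
D = 8.949 × (0.3725 − 0.02360) + 0.307 × 0.02360 = 3.122 + 0.007247 = 3.129 mg/L.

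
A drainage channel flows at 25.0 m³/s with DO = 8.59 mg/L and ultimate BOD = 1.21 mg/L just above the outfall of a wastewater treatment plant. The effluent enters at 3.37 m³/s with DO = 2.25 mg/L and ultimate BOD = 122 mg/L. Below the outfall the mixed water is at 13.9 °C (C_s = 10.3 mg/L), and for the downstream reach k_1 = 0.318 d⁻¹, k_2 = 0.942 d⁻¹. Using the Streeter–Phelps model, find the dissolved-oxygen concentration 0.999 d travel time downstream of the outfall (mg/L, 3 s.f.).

Mixed DO = (25.0×8.59 + 3.37×2.25)/(25.0+3.37) = 222.3/28.37 = 7.837 mg/L.
Mixed L₀ = (25.0×1.21 + 3.37×122)/(28.37) = 441.4/28.37 = 15.56 mg/L.
Initial deficit D₀ = C_s − DO₀ = 10.3 − 7.837 = 2.463 mg/L.
D(0.999) = [0.318×15.56/(0.942−0.318)](e^(−0.318×0.999) − e^(−0.942×0.999)) + 2.463 e^(−0.942×0.999)
= 7.929 × (0.7278 − 0.3902) + 2.463 × 0.3902 = 3.638 mg/L.
DO = 10.3 − 3.638 = 6.662 mg/L.

DO ≈ 6.66 mg/L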